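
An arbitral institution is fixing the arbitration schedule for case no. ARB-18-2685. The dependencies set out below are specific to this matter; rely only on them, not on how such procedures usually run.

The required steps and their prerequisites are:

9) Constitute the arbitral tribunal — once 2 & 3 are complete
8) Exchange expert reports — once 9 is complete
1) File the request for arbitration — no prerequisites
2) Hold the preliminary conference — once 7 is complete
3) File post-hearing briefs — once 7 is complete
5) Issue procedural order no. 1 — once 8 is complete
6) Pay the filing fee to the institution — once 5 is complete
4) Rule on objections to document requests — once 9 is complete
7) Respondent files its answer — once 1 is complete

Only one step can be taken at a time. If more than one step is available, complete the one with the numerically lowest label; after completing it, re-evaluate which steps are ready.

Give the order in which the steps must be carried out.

1 7 2 3 9 4 8 5 6

1 has no prerequisites → 1 first.
That leaves 7 as the only ready step → 7.
Ready: 2 and 3. 2 has the earlier label → 2.
3 is the only step now ready → 3.
9 needed 2 and 3, now all done → 9.
4 and 8 are both available; 4 has the earlier label → 4.
8 is the only step now ready → 8.
5 is the only step now ready → 5.
6 is the only step now ready → 6.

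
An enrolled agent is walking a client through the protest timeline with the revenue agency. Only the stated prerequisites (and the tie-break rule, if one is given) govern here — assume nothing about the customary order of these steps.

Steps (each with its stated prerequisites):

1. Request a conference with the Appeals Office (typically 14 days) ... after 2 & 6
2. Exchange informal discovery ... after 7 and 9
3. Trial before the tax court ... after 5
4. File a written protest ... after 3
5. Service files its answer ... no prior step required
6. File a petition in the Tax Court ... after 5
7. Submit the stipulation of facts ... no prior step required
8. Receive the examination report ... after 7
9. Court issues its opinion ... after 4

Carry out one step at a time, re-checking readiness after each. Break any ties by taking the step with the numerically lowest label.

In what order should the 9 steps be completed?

Nothing is required for 5 and 7. 5 has the earlier label → 5 first.
Now 3, 6 and 7 have their prerequisites met. 3 has the earlier label, so 3 next.
4 now also ready, so the ready set is {4, 6, 7}; 4 has the earlier label → 4.
Now 6, 7 and 9 have their prerequisites met. 6 has the earlier label, so 6 next.
Ready: 7 and 9. 7 has the earlier label → 7.
8 now also ready, so the ready set is {8, 9}; 8 has the earlier label → 8.
That leaves 9 as the only ready step → 9.
2 is the only step now ready → 2.
1 needed 2 and 6, now all done → 1.

5 → 3 → 4 → 6 → 7 → 8 → 9 → 2 → 1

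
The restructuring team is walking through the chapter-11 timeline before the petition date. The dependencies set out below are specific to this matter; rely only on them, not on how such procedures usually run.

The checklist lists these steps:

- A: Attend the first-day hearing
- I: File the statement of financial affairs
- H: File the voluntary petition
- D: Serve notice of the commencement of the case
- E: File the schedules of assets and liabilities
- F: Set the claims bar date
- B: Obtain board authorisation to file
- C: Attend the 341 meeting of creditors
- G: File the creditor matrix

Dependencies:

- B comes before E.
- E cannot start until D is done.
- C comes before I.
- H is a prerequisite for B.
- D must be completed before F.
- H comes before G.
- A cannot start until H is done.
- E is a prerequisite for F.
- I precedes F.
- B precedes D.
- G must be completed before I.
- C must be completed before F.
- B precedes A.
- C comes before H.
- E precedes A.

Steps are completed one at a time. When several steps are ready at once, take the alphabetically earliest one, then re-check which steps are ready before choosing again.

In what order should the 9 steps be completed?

C is the only step with nothing outstanding, so it goes first.
That leaves H as the only ready step → H.
Ready: B and G. B has the earlier label → B.
D and G are both available; D has the earlier label → D.
E now also ready, so the ready set is {E, G}; E has the earlier label → E.
Now A and G have their prerequisites met. A has the earlier label, so A next.
G needed H, now all done → G.
Next only I has its prerequisites met → I.
F needed C, D, E and I, now all done → F.

C, H, B, D, E, A, G, I, F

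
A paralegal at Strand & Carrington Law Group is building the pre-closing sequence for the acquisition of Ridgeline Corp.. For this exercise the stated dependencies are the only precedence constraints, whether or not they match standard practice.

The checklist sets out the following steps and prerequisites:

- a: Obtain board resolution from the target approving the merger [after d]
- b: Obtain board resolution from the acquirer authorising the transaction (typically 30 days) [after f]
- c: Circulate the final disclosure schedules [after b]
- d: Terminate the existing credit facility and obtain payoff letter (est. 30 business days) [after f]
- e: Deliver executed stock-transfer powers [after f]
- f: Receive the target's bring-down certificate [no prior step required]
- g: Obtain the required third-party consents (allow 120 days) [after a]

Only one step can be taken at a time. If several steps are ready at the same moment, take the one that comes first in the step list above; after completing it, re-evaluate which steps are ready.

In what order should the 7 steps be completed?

f is the only step with nothing outstanding, so it goes first.
b, d and e are all available; b is listed earlier → b.
Now c, d and e have their prerequisites met. c is listed earlier, so c next.
Now d and e have their prerequisites met. d is listed earlier, so d next.
a now also ready, so the ready set is {a, e}; a is listed earlier → a.
Ready: e and g. e is listed earlier → e.
Next only g has its prerequisites met → g.

f → b → c → d → a → e → g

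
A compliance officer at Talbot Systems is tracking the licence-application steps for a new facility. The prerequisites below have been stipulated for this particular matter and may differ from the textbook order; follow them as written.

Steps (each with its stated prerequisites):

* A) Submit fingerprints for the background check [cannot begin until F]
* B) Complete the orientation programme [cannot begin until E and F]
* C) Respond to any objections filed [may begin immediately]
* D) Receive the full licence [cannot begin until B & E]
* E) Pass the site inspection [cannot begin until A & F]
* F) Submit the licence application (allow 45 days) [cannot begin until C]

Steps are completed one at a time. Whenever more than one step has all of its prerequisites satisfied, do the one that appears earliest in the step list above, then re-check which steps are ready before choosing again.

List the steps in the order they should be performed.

C, F, A, E, B, D

Only C has no prerequisites, so it is first.
Next only F has its prerequisites met → F.
A is the only step now ready → A.
E needed A and F, now all done → E.
B needed E and F, now all done → B.
D needed B and E, now all done → D.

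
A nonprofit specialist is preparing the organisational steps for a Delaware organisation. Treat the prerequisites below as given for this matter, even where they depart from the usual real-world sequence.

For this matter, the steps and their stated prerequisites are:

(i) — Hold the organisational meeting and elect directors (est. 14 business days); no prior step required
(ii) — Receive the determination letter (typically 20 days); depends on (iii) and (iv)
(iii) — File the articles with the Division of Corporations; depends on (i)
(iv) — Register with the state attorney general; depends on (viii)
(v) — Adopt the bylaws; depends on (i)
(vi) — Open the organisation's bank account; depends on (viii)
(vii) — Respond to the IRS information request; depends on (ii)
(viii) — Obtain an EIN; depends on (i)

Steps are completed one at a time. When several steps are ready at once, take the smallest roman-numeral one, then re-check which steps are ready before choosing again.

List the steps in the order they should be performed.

(i) has no prerequisites → (i) first.
(iii), (v) and (viii) are all available; (iii) has the earlier label → (iii).
(v) and (viii) are both available; (v) has the earlier label → (v).
(viii) needed (i), now all done → (viii).
Now (iv) and (vi) have their prerequisites met. (iv) has the earlier label, so (iv) next.
Ready: (ii) and (vi). (ii) has the earlier label → (ii).
(vi) and (vii) are both available; (vi) has the earlier label → (vi).
(vii) needed (ii), now all done → (vii).

(i) → (iii) → (v) → (viii) → (iv) → (ii) → (vi) → (vii)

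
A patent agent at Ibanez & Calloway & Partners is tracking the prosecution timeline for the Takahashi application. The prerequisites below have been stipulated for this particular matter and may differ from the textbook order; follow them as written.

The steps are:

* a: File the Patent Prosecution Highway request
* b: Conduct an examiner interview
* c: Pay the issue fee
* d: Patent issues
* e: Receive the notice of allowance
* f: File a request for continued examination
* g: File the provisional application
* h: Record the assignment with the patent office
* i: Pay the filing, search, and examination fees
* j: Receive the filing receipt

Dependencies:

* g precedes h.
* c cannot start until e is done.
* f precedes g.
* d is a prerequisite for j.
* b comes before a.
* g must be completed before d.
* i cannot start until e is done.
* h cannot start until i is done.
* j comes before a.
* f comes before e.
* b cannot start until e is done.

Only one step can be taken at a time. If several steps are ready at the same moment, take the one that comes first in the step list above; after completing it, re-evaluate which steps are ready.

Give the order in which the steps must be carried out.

f has no prerequisites → f first.
e and g are both available; e is listed earlier → e.
b, c and i now also ready, so the ready set is {b, c, g, i}; b is listed earlier → b.
c, g and i are all available; c is listed earlier → c.
Ready: g and i. g is listed earlier → g.
d and i are both available; d is listed earlier → d.
Now i and j have their prerequisites met. i is listed earlier, so i next.
h now also ready, so the ready set is {h, j}; h is listed earlier → h.
j is the only step now ready → j.
a needed b and j, now all done → a.

f e b c g d i h j a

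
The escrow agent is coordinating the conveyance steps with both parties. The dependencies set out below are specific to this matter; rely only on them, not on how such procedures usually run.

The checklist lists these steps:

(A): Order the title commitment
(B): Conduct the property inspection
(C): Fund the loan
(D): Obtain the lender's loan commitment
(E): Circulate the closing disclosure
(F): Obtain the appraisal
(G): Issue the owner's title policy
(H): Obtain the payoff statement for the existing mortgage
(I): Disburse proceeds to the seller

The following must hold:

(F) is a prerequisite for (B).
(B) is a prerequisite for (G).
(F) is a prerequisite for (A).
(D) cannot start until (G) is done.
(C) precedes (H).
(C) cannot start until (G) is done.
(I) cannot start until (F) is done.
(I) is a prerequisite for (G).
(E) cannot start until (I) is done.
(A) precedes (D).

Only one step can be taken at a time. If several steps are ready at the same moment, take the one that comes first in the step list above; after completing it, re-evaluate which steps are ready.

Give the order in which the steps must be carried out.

(F), (A), (B), (I), (E), (G), (C), (D), (H)

(F) has no prerequisites → (F) first.
(A), (B) and (I) are all available; (A) is listed earlier → (A).
(B) and (I) are both available; (B) is listed earlier → (B).
Next only (I) has its prerequisites met → (I).
Ready: (E) and (G). (E) is listed earlier → (E).
(G) is the only step now ready → (G).
Ready: (C) and (D). (C) is listed earlier → (C).
Ready: (D) and (H). (D) is listed earlier → (D).
Next only (H) has its prerequisites met → (H).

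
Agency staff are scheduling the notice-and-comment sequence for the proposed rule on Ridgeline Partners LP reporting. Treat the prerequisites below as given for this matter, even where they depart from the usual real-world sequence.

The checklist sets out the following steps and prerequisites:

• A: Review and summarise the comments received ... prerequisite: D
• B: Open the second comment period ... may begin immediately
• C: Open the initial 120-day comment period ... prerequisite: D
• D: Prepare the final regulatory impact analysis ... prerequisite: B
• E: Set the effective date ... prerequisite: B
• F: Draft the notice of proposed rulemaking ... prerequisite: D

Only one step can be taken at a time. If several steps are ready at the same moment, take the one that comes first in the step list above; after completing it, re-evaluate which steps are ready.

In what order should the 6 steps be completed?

B D A C E F

B has no prerequisites → B first.
Now D and E have their prerequisites met. D is listed earlier, so D next.
Now A, C, E and F have their prerequisites met. A is listed earlier, so A next.
Now C, E and F have their prerequisites met. C is listed earlier, so C next.
E and F are both available; E is listed earlier → E.
F is the only step now ready → F.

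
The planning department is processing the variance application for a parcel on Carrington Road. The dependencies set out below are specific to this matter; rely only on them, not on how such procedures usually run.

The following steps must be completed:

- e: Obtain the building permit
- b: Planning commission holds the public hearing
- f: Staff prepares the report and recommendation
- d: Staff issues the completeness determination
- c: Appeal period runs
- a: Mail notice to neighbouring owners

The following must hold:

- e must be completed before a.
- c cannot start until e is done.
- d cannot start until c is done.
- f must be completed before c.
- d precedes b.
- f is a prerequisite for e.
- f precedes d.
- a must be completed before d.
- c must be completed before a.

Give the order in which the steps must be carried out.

f e c a d b

f is the only step with nothing outstanding, so it goes first.
Next only e has its prerequisites met → e.
c needed e and f, now all done → c.
a needed e and c, now all done → a.
That leaves d as the only ready step → d.
Next only b has its prerequisites met → b.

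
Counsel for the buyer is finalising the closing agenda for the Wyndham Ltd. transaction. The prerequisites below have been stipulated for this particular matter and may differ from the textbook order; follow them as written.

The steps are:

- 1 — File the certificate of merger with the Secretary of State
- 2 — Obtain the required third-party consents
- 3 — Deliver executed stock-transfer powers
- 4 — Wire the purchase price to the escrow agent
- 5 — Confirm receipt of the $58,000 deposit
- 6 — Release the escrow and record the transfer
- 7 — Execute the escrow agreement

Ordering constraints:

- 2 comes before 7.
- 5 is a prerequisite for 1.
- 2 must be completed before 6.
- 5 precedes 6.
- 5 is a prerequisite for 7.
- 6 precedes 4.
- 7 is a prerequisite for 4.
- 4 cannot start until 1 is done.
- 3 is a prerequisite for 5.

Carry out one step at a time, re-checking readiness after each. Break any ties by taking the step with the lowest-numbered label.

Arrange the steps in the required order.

2 3 5 1 6 7 4

Nothing is required for 2 and 3. 2 has the earlier label → 2 first.
That leaves 3 as the only ready step → 3.
That leaves 5 as the only ready step → 5.
Ready: 1, 6 and 7. 1 has the earlier label → 1.
Now 6 and 7 have their prerequisites met. 6 has the earlier label, so 6 next.
7 is the only step now ready → 7.
Next only 4 has its prerequisites met → 4.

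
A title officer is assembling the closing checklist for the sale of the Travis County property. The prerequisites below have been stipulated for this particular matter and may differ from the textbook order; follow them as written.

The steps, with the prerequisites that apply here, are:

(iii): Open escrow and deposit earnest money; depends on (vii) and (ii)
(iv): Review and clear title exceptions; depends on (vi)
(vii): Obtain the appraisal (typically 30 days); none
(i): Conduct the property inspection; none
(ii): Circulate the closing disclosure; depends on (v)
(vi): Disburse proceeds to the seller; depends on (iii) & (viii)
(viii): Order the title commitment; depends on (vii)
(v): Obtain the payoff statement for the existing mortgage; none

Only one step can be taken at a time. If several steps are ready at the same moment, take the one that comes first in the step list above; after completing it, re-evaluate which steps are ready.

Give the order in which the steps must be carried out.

(vii), (i), (viii), (v), (ii), (iii), (vi), (iv)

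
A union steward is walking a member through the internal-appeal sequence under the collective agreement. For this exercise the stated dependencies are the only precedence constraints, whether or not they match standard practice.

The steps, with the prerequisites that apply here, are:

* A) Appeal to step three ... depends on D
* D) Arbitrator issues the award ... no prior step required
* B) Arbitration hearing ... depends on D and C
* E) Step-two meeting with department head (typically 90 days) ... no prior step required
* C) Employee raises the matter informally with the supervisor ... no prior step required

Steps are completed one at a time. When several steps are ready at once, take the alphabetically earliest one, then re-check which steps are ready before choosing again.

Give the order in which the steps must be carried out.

C, D and E have no prerequisites; C has the earlier label, so C is first.
Ready: D and E. D has the earlier label → D.
Ready: A, B and E. A has the earlier label → A.
B and E are both available; B has the earlier label → B.
E is the only step now ready → E.

C D A B E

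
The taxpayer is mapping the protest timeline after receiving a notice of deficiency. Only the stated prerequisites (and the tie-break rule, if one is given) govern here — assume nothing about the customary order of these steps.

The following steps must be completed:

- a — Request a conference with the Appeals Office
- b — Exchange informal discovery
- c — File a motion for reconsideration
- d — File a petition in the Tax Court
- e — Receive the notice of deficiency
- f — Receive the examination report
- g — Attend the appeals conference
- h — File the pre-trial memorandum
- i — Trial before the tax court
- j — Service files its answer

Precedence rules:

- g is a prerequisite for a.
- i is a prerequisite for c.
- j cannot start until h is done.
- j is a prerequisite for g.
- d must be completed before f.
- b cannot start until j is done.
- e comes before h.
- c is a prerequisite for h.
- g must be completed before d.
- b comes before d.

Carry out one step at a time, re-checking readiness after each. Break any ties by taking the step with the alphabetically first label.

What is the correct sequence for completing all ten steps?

e and i have no prerequisites; e has the earlier label, so e is first.
That leaves i as the only ready step → i.
Next only c has its prerequisites met → c.
Next only h has its prerequisites met → h.
j is the only step now ready → j.
Ready: b and g. b has the earlier label → b.
Next only g has its prerequisites met → g.
a and d are both available; a has the earlier label → a.
d needed b and g, now all done → d.
f is the only step now ready → f.

e, i, c, h, j, b, g, a, d, f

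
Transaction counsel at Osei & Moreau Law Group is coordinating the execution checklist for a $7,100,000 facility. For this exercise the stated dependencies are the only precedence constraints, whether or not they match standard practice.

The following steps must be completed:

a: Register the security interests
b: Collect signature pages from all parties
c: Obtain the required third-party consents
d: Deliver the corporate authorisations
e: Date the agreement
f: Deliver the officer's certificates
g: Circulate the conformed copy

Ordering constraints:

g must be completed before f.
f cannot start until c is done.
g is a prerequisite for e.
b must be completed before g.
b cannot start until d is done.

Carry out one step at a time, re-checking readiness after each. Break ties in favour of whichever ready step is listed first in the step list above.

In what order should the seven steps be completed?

Nothing is required for a, c and d. a is listed earlier → a first.
Now c and d have their prerequisites met. c is listed earlier, so c next.
That leaves d as the only ready step → d.
Next only b has its prerequisites met → b.
That leaves g as the only ready step → g.
Ready: e and f. e is listed earlier → e.
f needed c and g, now all done → f.

a, c, d, b, g, e, f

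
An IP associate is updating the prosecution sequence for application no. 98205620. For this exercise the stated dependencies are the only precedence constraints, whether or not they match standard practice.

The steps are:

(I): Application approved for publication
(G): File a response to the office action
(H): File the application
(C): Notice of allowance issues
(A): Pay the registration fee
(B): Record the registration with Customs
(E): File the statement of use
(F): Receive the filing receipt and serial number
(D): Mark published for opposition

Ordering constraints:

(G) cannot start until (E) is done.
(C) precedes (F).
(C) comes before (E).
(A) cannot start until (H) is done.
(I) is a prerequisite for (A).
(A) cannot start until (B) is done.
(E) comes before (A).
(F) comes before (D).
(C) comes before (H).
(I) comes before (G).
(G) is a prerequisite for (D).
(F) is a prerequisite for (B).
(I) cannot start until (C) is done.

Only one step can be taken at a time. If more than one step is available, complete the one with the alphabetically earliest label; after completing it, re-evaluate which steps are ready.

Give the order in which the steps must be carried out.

(C), (E), (F), (B), (H), (I), (A), (G), (D)

Only (C) has no prerequisites, so it is first.
Ready: (E), (F), (H) and (I). (E) has the earlier label → (E).
Now (F), (H) and (I) have their prerequisites met. (F) has the earlier label, so (F) next.
Ready: (B), (H) and (I). (B) has the earlier label → (B).
Ready: (H) and (I). (H) has the earlier label → (H).
That leaves (I) as the only ready step → (I).
Ready: (A) and (G). (A) has the earlier label → (A).
(G) needed (E) and (I), now all done → (G).
(D) needed (F) and (G), now all done → (D).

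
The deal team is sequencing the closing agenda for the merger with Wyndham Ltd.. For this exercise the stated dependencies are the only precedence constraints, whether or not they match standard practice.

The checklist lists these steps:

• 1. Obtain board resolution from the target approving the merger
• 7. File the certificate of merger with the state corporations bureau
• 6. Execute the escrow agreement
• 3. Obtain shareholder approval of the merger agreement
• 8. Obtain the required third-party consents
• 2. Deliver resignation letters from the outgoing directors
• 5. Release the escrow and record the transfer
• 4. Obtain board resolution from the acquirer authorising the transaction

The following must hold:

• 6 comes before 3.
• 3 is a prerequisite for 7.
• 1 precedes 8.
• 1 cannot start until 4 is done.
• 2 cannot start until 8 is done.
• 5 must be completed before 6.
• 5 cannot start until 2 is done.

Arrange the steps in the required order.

4, 1, 8, 2, 5, 6, 3, 7

Only 4 has no prerequisites, so it is first.
Next only 1 has its prerequisites met → 1.
8 needed 1, now all done → 8.
Next only 2 has its prerequisites met → 2.
5 needed 2, now all done → 5.
6 is the only step now ready → 6.
That leaves 3 as the only ready step → 3.
That leaves 7 as the only ready step → 7.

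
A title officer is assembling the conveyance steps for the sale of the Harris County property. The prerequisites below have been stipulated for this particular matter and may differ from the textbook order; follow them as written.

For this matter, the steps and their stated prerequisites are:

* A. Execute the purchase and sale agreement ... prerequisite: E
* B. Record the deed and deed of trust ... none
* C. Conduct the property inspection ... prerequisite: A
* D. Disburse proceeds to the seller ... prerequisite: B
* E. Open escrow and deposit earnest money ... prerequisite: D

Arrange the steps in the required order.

B, D, E, A, C

Only B has no prerequisites, so it is first.
D needed B, now all done → D.
E is the only step now ready → E.
That leaves A as the only ready step → A.
C needed A, now all done → C.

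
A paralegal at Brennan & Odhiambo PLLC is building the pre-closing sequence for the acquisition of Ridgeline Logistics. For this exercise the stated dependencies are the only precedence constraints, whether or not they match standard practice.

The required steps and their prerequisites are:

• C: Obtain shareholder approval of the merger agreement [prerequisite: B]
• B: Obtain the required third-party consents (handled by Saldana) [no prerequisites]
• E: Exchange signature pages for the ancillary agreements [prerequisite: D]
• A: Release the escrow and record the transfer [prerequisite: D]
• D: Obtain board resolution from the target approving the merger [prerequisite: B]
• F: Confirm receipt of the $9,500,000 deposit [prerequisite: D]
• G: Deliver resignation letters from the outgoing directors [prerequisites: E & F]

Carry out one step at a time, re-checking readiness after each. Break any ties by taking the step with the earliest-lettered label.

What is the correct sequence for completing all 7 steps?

B, C, D, A, E, F, G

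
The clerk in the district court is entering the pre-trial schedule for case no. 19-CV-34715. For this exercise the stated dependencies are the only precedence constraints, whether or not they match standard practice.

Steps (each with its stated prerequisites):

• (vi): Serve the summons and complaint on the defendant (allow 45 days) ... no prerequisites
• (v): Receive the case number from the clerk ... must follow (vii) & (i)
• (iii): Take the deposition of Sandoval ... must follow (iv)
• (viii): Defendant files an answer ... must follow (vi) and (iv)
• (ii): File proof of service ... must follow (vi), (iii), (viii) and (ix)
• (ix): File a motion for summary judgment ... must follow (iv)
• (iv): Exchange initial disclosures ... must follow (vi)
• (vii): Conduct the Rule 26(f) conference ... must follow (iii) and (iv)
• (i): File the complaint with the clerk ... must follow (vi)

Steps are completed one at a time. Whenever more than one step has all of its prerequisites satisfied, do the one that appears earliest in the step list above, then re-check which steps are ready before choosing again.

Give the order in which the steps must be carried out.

(vi) (iv) (iii) (viii) (ix) (ii) (vii) (i) (v)

(vi) has no prerequisites → (vi) first.
Ready: (iv) and (i). (iv) is listed earlier → (iv).
(iii), (viii) and (ix) now also ready, so the ready set is {(iii), (viii), (ix), (i)}; (iii) is listed earlier → (iii).
Now (viii), (ix), (vii) and (i) have their prerequisites met. (viii) is listed earlier, so (viii) next.
(ix), (vii) and (i) are all available; (ix) is listed earlier → (ix).
(ii) now also ready, so the ready set is {(ii), (vii), (i)}; (ii) is listed earlier → (ii).
(vii) and (i) are both available; (vii) is listed earlier → (vii).
(i) is the only step now ready → (i).
(v) needed (vii) and (i), now all done → (v).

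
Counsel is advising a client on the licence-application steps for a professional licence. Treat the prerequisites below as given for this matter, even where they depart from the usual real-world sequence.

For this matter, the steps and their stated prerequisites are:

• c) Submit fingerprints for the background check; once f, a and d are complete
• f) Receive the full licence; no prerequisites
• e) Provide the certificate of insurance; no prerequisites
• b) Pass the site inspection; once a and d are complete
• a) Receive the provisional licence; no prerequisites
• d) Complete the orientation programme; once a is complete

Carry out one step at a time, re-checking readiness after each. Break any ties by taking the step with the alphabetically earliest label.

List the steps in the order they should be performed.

a d b e f c

a, e and f have no prerequisites; a has the earlier label, so a is first.
Ready: d, e and f. d has the earlier label → d.
Now b, e and f have their prerequisites met. b has the earlier label, so b next.
Now e and f have their prerequisites met. e has the earlier label, so e next.
f is the only step now ready → f.
c needed a, d and f, now all done → c.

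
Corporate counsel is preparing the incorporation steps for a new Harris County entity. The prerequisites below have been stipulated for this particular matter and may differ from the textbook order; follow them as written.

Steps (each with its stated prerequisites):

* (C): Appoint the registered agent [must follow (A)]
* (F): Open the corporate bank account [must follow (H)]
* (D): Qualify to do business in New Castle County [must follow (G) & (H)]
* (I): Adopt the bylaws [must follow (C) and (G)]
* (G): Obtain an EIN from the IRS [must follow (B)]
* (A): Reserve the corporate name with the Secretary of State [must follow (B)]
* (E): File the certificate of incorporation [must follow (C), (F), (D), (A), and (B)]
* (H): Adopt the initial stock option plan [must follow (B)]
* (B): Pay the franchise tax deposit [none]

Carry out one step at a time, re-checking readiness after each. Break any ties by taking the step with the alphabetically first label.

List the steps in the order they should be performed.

(B) (A) (C) (G) (H) (D) (F) (E) (I)

(B) is the only step with nothing outstanding, so it goes first.
Now (A), (G) and (H) have their prerequisites met. (A) has the earlier label, so (A) next.
(C) now also ready, so the ready set is {(C), (G), (H)}; (C) has the earlier label → (C).
Now (G) and (H) have their prerequisites met. (G) has the earlier label, so (G) next.
Ready: (H) and (I). (H) has the earlier label → (H).
(D) and (F) now also ready, so the ready set is {(D), (F), (I)}; (D) has the earlier label → (D).
Now (F) and (I) have their prerequisites met. (F) has the earlier label, so (F) next.
Ready: (E) and (I). (E) has the earlier label → (E).
Next only (I) has its prerequisites met → (I).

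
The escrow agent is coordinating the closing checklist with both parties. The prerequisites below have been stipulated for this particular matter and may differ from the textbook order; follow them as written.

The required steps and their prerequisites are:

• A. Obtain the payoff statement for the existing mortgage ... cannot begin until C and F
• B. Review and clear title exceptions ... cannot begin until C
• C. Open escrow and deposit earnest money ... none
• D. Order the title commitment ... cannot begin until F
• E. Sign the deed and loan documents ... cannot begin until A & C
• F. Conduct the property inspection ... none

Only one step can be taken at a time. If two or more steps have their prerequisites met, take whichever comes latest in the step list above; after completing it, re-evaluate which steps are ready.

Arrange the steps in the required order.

F and C have no prerequisites; F is listed later, so F is first.
D and C are both available; D is listed later → D.
C is the only step now ready → C.
Now B and A have their prerequisites met. B is listed later, so B next.
Next only A has its prerequisites met → A.
Next only E has its prerequisites met → E.

F, D, C, B, A, E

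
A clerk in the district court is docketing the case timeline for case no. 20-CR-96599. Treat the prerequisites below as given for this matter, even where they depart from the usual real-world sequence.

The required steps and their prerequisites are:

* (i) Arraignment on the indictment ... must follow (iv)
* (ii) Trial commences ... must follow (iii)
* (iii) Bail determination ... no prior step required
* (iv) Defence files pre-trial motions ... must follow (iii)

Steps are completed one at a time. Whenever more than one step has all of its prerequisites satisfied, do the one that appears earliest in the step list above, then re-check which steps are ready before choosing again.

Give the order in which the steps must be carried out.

(iii) (ii) (iv) (i)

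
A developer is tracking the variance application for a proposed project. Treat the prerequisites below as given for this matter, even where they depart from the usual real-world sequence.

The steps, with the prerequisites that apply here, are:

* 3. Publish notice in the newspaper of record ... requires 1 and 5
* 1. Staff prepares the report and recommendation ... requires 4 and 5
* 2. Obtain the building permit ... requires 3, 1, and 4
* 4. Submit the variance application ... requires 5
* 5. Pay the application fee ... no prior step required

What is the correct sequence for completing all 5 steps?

Only 5 has no prerequisites, so it is first.
4 needed 5, now all done → 4.
1 needed 4 and 5, now all done → 1.
3 needed 1 and 5, now all done → 3.
That leaves 2 as the only ready step → 2.

5 → 4 → 1 → 3 → 2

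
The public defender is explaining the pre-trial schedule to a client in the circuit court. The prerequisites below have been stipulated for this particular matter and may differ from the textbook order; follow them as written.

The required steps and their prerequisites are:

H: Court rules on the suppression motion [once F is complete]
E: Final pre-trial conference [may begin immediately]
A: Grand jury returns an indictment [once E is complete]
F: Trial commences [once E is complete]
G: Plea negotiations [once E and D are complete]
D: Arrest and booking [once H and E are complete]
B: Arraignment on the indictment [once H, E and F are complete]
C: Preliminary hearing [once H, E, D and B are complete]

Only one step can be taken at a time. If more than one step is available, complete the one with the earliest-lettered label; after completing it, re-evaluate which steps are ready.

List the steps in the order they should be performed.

E is the only step with nothing outstanding, so it goes first.
Now A and F have their prerequisites met. A has the earlier label, so A next.
F needed E, now all done → F.
That leaves H as the only ready step → H.
B and D are both available; B has the earlier label → B.
Next only D has its prerequisites met → D.
Now C and G have their prerequisites met. C has the earlier label, so C next.
That leaves G as the only ready step → G.

E A F H B D C G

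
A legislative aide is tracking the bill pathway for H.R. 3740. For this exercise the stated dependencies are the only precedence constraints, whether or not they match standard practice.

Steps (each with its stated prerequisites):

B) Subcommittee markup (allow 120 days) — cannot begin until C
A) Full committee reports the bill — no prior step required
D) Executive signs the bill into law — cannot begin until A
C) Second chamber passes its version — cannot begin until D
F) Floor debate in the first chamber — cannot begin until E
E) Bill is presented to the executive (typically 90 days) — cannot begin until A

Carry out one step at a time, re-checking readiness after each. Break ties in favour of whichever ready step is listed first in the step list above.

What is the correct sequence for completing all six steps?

A has no prerequisites → A first.
D and E are both available; D is listed earlier → D.
C now also ready, so the ready set is {C, E}; C is listed earlier → C.
B now also ready, so the ready set is {B, E}; B is listed earlier → B.
Next only E has its prerequisites met → E.
Next only F has its prerequisites met → F.

A D C B E F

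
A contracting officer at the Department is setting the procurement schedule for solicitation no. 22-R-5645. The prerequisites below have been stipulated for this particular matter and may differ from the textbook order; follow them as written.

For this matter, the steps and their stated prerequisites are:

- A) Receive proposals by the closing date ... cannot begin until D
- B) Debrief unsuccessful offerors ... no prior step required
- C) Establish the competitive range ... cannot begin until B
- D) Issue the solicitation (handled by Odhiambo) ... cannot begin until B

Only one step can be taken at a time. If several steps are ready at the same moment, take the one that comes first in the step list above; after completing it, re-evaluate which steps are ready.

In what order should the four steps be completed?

B, C, D, A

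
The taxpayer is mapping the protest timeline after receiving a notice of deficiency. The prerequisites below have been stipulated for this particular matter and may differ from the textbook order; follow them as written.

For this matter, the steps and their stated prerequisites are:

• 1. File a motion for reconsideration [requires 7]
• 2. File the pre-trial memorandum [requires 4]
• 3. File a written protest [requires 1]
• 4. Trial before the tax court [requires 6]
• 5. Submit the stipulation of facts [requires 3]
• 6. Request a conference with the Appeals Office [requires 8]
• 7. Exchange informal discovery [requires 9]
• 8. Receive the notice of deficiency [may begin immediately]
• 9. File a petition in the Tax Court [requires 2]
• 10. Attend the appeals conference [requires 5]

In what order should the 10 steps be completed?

8 is the only step with nothing outstanding, so it goes first.
6 needed 8, now all done → 6.
That leaves 4 as the only ready step → 4.
2 needed 4, now all done → 2.
9 needed 2, now all done → 9.
7 is the only step now ready → 7.
1 needed 7, now all done → 1.
3 needed 1, now all done → 3.
5 is the only step now ready → 5.
10 is the only step now ready → 10.

8, 6, 4, 2, 9, 7, 1, 3, 5, 10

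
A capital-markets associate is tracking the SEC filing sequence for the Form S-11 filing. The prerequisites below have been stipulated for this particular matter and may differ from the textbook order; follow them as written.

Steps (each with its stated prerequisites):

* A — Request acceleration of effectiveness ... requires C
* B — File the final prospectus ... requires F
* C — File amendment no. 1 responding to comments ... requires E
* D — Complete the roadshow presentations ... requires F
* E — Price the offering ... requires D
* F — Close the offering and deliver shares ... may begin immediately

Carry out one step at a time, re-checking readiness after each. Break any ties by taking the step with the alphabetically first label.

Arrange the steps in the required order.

F B D E C A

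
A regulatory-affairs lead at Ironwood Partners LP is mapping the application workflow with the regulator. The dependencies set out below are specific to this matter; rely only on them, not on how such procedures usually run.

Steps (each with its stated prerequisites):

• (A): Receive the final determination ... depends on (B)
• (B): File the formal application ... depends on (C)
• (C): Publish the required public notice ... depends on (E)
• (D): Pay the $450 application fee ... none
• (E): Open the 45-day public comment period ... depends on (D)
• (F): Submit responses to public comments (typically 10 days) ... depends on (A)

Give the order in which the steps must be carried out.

(D), (E), (C), (B), (A), (F)

(D) has no prerequisites → (D) first.
(E) needed (D), now all done → (E).
That leaves (C) as the only ready step → (C).
(B) is the only step now ready → (B).
That leaves (A) as the only ready step → (A).
(F) is the only step now ready → (F).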